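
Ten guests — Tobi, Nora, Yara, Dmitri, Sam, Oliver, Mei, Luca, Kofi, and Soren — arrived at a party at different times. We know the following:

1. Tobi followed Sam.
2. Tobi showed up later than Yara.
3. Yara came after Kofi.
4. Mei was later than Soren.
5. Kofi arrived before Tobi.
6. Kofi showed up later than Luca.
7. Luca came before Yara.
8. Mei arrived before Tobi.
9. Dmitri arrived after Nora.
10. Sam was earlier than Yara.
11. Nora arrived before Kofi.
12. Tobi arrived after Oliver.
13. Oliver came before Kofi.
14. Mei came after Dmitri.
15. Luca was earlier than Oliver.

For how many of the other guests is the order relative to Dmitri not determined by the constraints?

6

Forced before Dmitri: Nora; forced after Dmitri: Mei and Tobi.
That leaves Kofi, Luca, Oliver, Sam, Soren, and Yara with no forced order relative to Dmitri — 6.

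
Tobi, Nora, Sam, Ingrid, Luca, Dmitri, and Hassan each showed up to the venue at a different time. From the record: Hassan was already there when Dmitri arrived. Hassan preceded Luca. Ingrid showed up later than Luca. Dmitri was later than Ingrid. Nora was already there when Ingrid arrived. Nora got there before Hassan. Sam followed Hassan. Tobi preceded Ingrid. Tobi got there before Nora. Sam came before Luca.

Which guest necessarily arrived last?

Dmitri

Every other guest has a chain of constraints placing them before Dmitri, so Dmitri is last.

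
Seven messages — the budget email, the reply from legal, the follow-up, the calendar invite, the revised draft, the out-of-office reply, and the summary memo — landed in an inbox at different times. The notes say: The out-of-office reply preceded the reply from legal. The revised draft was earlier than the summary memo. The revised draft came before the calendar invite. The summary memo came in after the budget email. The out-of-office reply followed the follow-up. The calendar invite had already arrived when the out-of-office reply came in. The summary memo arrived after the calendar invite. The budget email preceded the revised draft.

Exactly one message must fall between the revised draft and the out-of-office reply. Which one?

Tracing the constraints gives the revised draft → the calendar invite → the out-of-office reply, so the calendar invite sits after the revised draft and before the out-of-office reply.
No other message is forced both after the revised draft and before the out-of-office reply.

the calendar invite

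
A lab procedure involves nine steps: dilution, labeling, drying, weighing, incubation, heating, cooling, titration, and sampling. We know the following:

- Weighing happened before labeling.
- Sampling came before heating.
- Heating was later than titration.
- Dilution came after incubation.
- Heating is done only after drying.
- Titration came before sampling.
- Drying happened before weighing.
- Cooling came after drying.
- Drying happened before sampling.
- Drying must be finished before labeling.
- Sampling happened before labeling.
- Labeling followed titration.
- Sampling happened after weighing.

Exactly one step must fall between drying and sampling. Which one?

Tracing the constraints gives drying → weighing → sampling, so weighing sits after drying and before sampling.
No other step is forced both after drying and before sampling.

weighing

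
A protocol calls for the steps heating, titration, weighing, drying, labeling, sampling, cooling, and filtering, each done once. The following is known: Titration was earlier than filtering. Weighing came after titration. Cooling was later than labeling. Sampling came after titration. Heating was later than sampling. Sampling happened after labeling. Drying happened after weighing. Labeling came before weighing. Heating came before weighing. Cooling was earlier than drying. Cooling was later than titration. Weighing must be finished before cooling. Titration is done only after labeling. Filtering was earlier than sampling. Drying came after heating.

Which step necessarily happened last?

Every other step has a chain of constraints placing it before drying, so drying is last.

drying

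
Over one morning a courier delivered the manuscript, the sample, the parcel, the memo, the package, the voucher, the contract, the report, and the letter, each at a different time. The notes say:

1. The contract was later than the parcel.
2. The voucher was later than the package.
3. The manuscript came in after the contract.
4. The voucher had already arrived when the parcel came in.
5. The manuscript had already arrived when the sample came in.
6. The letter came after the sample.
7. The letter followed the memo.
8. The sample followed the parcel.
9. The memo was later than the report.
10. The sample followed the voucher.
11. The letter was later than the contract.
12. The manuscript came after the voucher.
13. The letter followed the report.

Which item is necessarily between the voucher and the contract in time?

Tracing the constraints gives the voucher → the parcel → the contract, so the parcel sits after the voucher and before the contract.
No other item is forced both after the voucher and before the contract.

the parcel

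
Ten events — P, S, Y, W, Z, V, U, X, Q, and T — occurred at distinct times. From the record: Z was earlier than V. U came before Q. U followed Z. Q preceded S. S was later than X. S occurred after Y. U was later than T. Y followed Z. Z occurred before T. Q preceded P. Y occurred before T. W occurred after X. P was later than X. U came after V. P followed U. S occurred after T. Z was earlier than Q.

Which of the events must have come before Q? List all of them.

T, U, V, Y, Z

Directly stated before Q: U and Z.
T reaches Q via T → U → Q.
V reaches Q via V → U → Q.
Y reaches Q via Y → T → U → Q.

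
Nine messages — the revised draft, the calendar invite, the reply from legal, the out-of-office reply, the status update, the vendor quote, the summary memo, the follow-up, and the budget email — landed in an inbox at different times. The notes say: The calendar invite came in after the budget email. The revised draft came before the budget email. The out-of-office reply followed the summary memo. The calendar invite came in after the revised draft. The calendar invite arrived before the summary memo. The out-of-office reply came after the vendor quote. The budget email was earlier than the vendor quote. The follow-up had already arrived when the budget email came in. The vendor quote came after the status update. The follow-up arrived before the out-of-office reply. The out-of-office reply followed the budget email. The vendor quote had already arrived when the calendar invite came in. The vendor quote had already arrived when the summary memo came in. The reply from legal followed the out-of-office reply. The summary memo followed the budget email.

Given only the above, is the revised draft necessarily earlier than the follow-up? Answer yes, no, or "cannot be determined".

No chain of stated constraints runs from the revised draft to the follow-up, and none runs from the follow-up to the revised draft either.
So the relative order of the revised draft and the follow-up is not fixed by the given facts.

cannot be determined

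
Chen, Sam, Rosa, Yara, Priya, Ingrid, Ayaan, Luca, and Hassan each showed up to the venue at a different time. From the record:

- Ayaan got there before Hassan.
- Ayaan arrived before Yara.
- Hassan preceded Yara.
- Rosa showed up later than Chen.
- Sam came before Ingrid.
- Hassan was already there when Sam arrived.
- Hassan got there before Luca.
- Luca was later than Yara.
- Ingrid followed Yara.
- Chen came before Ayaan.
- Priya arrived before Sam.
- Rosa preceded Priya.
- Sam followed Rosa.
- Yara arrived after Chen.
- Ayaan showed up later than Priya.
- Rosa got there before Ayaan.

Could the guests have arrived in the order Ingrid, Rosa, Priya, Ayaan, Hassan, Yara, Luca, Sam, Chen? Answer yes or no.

no

The constraints require Chen before Ayaan, but in the proposed sequence Ayaan appears ahead of Chen. That one violation is enough.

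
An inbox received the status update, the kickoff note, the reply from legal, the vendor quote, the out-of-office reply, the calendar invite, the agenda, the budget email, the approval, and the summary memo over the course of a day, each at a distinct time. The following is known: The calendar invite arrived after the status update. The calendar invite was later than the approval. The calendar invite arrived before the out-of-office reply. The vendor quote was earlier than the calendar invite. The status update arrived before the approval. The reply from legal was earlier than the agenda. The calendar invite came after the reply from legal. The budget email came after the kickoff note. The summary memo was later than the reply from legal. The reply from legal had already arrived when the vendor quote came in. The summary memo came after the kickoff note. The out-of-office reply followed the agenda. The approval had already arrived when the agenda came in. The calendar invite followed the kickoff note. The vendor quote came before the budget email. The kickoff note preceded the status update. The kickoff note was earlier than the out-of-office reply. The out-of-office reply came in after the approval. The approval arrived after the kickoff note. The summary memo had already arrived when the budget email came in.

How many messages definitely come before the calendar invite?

5

Directly stated before the calendar invite: the approval, the kickoff note, the reply from legal, the status update, and the vendor quote.
No chain forces the summary memo (or any of the others) ahead of the calendar invite.
That's the approval, the kickoff note, the reply from legal, the status update, and the vendor quote — 5 in all.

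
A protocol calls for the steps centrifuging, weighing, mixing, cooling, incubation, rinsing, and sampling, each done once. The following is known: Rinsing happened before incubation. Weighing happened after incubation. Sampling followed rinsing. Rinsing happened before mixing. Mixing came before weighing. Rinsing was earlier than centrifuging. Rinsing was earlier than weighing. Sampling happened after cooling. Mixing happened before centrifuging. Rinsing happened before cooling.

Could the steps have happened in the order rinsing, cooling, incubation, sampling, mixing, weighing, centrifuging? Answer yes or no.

Check each stated constraint against the proposed order — e.g. rinsing is ahead of weighing; rinsing is ahead of centrifuging. Every pair is in the required order; nothing is violated.

yes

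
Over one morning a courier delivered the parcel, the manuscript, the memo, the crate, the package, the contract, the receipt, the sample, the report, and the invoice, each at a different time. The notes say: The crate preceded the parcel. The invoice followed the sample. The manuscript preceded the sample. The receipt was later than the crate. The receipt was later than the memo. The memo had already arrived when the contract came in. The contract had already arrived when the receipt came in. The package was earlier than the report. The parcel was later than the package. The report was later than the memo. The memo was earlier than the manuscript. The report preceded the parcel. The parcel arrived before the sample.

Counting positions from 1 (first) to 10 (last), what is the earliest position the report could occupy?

3

The memo and the package must both come before the report — 2 forced predecessors.
Nothing else is forced ahead of the report, so its earliest slot is position 2 + 1 = 3.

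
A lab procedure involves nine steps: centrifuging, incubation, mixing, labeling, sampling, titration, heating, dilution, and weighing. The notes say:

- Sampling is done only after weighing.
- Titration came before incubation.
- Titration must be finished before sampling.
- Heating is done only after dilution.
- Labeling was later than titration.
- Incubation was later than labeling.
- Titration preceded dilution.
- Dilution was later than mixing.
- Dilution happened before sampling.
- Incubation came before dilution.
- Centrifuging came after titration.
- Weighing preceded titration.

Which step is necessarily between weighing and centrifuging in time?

Tracing the constraints gives weighing → titration → centrifuging, so titration sits after weighing and before centrifuging.
No other step is forced both after weighing and before centrifuging.

titration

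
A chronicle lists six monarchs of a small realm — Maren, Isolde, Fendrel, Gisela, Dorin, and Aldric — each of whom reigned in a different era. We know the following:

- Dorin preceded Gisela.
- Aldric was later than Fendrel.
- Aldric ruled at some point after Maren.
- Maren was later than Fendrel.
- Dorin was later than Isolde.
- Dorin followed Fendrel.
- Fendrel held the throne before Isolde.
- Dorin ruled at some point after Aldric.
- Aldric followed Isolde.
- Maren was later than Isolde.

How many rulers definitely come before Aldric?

3

Directly stated before Aldric: Fendrel, Isolde, and Maren.
No chain forces Dorin (or any of the others) ahead of Aldric.
That's Fendrel, Isolde, and Maren — 3 in all.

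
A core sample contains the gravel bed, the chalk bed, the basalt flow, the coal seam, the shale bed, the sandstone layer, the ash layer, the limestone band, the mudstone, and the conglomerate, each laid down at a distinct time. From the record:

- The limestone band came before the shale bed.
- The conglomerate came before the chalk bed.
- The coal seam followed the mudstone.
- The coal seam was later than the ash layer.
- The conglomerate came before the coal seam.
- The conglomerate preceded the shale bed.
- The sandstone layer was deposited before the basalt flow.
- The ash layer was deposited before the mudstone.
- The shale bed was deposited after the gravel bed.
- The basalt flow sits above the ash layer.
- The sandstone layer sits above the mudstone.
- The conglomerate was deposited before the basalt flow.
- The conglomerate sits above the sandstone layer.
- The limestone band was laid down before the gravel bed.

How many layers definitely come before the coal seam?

Directly stated before the coal seam: the ash layer, the conglomerate, and the mudstone.
The sandstone layer reaches the coal seam via the sandstone layer → the conglomerate → the coal seam.
No chain forces the chalk bed (or any of the others) ahead of the coal seam.
That's the ash layer, the conglomerate, the mudstone, and the sandstone layer — 4 in all.

4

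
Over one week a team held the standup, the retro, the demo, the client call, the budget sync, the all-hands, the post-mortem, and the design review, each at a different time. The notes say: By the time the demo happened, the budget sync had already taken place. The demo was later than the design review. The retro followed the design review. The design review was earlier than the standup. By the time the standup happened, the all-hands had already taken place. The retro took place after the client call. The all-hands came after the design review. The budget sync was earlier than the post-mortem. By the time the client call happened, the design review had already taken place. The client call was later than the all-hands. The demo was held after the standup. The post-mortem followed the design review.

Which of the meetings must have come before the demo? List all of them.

the all-hands, the budget sync, the design review, the standup

Directly stated before the demo: the budget sync, the design review, and the standup.
The all-hands reaches the demo via the all-hands → the standup → the demo.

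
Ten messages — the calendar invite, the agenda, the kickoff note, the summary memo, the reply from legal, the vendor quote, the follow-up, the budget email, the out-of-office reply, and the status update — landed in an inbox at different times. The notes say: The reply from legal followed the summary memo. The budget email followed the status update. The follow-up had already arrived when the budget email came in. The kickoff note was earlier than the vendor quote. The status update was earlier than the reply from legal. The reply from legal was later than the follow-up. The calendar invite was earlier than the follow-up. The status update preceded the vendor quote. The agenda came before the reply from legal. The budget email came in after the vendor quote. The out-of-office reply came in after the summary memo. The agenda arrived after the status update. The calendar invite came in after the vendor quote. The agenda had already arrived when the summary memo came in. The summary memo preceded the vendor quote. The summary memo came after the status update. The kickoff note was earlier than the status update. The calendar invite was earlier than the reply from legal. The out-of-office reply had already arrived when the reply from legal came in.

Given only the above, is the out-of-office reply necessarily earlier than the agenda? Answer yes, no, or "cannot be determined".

no

Tracing the constraints gives the agenda → the summary memo → the out-of-office reply, so the agenda must come before the out-of-office reply.
That means the out-of-office reply cannot be before the agenda.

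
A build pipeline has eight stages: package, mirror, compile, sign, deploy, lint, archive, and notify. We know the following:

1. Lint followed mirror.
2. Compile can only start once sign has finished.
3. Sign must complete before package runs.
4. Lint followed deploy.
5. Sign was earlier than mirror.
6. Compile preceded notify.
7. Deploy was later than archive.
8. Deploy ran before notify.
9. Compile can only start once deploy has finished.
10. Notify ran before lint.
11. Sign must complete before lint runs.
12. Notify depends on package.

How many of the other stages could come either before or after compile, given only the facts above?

2

Forced before compile: archive, deploy, and sign; forced after compile: lint and notify.
That leaves mirror and package with no forced order relative to compile — 2.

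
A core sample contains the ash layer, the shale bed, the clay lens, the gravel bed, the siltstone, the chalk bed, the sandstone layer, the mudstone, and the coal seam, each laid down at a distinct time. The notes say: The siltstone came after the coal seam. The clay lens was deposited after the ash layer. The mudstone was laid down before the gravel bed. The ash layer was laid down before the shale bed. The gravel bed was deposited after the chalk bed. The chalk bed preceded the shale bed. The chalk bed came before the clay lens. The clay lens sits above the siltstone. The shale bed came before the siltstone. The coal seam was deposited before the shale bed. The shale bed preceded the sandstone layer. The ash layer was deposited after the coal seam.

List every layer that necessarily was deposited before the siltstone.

Directly stated before the siltstone: the coal seam and the shale bed.
The ash layer reaches the siltstone via the ash layer → the shale bed → the siltstone.
The chalk bed reaches the siltstone via the chalk bed → the shale bed → the siltstone.
No chain forces the clay lens (or any of the others) ahead of the siltstone.

the ash layer, the chalk bed, the coal seam, the shale bed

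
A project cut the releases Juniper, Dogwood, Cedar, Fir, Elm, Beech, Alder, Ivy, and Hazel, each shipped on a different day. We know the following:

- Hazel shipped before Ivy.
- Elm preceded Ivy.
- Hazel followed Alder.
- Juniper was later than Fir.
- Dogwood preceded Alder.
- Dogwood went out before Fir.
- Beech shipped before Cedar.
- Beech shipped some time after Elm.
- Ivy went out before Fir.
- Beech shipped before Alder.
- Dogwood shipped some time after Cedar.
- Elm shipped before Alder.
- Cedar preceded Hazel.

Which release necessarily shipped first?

Elm has a chain of constraints placing it before every other release, so Elm must be first.

Elm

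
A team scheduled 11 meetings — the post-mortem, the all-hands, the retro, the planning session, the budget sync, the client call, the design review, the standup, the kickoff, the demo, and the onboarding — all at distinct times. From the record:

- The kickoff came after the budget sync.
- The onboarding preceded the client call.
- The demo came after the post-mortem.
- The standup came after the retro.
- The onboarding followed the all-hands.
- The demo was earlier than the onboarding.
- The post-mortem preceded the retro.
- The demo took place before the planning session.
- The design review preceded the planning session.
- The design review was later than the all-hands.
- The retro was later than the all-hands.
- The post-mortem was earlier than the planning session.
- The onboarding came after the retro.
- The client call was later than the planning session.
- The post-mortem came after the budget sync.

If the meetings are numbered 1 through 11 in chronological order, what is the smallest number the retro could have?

The all-hands, the budget sync, and the post-mortem must all come before the retro — 3 forced predecessors.
Nothing else is forced ahead of the retro, so its earliest slot is position 3 + 1 = 4.

4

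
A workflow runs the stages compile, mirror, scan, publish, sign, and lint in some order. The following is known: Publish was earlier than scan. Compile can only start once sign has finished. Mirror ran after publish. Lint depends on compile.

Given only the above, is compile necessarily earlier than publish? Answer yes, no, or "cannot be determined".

cannot be determined

No chain of stated constraints runs from compile to publish, and none runs from publish to compile either.
So the relative order of compile and publish is not fixed by the given facts.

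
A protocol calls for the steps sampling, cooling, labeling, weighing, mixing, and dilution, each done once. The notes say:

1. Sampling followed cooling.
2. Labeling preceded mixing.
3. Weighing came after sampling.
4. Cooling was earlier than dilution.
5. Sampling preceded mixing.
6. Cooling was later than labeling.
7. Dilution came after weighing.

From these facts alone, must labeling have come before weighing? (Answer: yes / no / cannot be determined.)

Chain the constraints: labeling → cooling → sampling → weighing. Each link is directly stated, so labeling comes before weighing.

yes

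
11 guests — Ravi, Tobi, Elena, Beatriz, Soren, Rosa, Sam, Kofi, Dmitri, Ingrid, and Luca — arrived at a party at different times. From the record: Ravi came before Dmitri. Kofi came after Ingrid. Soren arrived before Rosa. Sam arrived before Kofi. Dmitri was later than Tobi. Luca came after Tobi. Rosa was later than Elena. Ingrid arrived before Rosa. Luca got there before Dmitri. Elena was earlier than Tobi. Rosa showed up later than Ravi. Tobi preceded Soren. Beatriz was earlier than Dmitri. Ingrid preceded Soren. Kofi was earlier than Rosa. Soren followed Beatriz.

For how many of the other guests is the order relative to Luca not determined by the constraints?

Forced before Luca: Elena and Tobi; forced after Luca: Dmitri.
That leaves Beatriz, Ingrid, Kofi, Ravi, Rosa, Sam, and Soren with no forced order relative to Luca — 7.

7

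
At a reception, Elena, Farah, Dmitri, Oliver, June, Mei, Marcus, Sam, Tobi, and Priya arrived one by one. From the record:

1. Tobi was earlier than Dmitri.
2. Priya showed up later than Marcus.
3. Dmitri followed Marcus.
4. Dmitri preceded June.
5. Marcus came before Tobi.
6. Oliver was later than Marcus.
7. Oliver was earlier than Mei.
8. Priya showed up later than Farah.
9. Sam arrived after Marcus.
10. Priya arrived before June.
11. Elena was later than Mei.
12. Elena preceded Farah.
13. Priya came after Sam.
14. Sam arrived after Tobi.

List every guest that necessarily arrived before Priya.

Elena, Farah, Marcus, Mei, Oliver, Sam, Tobi

Directly stated before Priya: Farah, Marcus, and Sam.
Elena reaches Priya via Elena → Farah → Priya.
Mei reaches Priya via Mei → Elena → Farah → Priya.
Oliver reaches Priya via Oliver → Mei → Elena → Farah → Priya.
Likewise Tobi reaches Priya by chaining the stated constraints.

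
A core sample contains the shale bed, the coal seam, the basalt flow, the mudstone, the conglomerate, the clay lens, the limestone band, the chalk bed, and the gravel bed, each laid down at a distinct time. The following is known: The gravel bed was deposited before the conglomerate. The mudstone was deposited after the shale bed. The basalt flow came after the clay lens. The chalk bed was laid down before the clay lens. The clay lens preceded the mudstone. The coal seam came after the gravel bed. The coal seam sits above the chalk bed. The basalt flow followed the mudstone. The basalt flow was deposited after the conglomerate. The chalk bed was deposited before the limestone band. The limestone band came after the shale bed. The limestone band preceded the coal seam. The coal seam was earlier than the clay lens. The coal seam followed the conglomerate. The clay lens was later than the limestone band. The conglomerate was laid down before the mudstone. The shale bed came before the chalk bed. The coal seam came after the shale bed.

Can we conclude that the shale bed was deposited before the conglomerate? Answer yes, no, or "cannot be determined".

cannot be determined

No chain of stated constraints runs from the shale bed to the conglomerate, and none runs from the conglomerate to the shale bed either.
So the relative order of the shale bed and the conglomerate is not fixed by the given facts.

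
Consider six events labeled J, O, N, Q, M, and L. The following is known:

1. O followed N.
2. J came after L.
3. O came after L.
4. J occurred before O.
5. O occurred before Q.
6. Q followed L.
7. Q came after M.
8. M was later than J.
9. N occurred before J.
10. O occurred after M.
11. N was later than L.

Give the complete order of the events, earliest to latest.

The constraints fix every adjacent pair, so only one ordering works:
L → N → J → M → O → Q.

L, N, J, M, O, Q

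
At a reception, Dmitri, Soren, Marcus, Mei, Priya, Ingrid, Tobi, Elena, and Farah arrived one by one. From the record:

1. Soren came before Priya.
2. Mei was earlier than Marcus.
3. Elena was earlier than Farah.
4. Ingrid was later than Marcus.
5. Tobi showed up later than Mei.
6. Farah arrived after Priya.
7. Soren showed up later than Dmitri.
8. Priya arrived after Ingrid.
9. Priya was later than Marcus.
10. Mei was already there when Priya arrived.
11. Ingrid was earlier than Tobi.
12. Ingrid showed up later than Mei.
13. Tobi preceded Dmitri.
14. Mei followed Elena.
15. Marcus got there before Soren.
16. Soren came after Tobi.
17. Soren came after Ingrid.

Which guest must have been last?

Every other guest has a chain of constraints placing them before Farah, so Farah is last.

Farah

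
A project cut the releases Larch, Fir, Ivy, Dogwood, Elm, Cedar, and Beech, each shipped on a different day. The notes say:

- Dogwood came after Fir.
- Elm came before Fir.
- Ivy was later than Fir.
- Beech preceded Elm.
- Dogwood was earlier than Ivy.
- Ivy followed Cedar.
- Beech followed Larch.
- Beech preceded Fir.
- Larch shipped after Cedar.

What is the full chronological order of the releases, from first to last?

The constraints fix every adjacent pair, so only one ordering works:
Cedar → Larch → Beech → Elm → Fir → Dogwood → Ivy.

Cedar, Larch, Beech, Elm, Fir, Dogwood, Ivy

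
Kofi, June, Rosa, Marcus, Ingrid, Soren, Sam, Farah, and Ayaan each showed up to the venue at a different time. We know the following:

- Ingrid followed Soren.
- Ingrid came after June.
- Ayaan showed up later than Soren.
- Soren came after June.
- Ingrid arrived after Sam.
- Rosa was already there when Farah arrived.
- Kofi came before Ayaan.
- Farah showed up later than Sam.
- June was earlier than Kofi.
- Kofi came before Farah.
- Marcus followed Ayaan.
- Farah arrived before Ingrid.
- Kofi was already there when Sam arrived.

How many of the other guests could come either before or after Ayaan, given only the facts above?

4

Forced before Ayaan: June, Kofi, and Soren; forced after Ayaan: Marcus.
That leaves Farah, Ingrid, Rosa, and Sam with no forced order relative to Ayaan — 4.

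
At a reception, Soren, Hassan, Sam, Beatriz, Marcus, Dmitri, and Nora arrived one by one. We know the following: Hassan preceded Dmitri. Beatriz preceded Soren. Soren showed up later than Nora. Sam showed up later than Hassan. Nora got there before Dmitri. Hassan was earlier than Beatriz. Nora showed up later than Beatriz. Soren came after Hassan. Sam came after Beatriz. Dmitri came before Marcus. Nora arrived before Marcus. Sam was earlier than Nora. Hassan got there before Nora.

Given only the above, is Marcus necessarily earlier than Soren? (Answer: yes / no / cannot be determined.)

cannot be determined

No chain of stated constraints runs from Marcus to Soren, and none runs from Soren to Marcus either.
So the relative order of Marcus and Soren is not fixed by the given facts.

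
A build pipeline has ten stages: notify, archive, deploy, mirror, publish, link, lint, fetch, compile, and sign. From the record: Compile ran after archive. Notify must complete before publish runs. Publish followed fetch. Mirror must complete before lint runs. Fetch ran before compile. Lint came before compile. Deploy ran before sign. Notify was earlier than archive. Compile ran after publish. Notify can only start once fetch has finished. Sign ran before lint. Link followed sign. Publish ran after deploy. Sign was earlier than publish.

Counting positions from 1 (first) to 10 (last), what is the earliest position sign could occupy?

2

Deploy must come before sign — 1 forced predecessor.
Nothing else is forced ahead of sign, so its earliest slot is position 1 + 1 = 2.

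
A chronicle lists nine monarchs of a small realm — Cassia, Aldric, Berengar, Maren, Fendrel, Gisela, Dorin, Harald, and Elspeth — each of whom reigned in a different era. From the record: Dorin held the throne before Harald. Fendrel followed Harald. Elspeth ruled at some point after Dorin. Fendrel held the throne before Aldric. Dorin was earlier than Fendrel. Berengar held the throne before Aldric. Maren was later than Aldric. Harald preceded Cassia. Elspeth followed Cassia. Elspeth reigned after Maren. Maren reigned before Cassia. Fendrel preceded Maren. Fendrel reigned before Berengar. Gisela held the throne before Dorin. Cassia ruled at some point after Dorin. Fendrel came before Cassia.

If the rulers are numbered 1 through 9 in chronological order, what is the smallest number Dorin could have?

Gisela must come before Dorin — 1 forced predecessor.
Nothing else is forced ahead of Dorin, so their earliest slot is position 1 + 1 = 2.

2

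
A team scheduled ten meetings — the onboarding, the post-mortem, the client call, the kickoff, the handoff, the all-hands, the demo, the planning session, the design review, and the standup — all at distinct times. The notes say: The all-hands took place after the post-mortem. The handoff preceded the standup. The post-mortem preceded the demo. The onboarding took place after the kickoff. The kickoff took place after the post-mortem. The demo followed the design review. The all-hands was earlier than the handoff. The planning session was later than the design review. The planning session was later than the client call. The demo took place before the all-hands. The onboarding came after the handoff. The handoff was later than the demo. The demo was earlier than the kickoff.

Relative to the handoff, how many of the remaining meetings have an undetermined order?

3

Forced before the handoff: the all-hands, the demo, the design review, and the post-mortem; forced after the handoff: the onboarding and the standup.
That leaves the client call, the kickoff, and the planning session with no forced order relative to the handoff — 3.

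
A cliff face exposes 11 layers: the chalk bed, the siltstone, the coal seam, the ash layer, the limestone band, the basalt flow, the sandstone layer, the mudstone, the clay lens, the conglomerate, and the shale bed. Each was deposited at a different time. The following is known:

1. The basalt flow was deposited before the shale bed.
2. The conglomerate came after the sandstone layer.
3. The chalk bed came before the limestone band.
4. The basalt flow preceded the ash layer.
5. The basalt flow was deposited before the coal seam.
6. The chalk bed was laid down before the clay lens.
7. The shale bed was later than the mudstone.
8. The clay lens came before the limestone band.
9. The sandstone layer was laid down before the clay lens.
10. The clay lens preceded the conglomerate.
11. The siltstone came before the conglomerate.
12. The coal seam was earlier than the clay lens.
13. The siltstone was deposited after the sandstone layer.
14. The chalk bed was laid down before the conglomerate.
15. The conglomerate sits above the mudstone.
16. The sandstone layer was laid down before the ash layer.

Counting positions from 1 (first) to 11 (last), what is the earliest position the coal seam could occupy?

The basalt flow must come before the coal seam — 1 forced predecessor.
Nothing else is forced ahead of the coal seam, so its earliest slot is position 1 + 1 = 2.

2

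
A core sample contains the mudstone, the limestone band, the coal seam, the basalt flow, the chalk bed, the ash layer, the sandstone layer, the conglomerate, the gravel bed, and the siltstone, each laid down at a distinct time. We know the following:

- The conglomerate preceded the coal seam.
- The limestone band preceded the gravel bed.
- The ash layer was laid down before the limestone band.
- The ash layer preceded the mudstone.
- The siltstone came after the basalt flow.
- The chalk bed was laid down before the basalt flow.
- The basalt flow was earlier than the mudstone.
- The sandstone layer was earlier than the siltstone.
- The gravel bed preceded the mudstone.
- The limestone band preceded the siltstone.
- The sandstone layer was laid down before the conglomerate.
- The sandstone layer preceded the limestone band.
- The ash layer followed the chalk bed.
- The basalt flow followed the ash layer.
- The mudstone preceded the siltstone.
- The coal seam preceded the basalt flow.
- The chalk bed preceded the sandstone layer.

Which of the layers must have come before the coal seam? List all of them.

Directly stated before the coal seam: the conglomerate.
The chalk bed reaches the coal seam via the chalk bed → the sandstone layer → the conglomerate → the coal seam.
The sandstone layer reaches the coal seam via the sandstone layer → the conglomerate → the coal seam.

the chalk bed, the conglomerate, the sandstone layer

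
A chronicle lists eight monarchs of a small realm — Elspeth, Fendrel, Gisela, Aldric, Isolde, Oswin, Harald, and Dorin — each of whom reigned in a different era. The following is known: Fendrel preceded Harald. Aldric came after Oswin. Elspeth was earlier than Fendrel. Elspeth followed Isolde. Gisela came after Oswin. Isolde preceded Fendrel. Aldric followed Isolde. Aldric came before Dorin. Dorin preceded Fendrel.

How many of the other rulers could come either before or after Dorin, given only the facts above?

Forced before Dorin: Aldric, Isolde, and Oswin; forced after Dorin: Fendrel and Harald.
That leaves Elspeth and Gisela with no forced order relative to Dorin — 2.

2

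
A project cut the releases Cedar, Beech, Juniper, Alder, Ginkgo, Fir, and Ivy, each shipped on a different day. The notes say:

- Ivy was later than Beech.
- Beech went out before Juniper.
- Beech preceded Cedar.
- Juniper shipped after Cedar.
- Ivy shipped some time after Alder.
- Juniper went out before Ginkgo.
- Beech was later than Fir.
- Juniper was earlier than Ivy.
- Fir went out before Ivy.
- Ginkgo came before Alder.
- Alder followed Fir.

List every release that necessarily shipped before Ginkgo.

Beech, Cedar, Fir, Juniper

Directly stated before Ginkgo: Juniper.
Beech reaches Ginkgo via Beech → Juniper → Ginkgo.
Cedar reaches Ginkgo via Cedar → Juniper → Ginkgo.
Fir reaches Ginkgo via Fir → Beech → Juniper → Ginkgo.
No chain forces Alder (or any of the others) ahead of Ginkgo.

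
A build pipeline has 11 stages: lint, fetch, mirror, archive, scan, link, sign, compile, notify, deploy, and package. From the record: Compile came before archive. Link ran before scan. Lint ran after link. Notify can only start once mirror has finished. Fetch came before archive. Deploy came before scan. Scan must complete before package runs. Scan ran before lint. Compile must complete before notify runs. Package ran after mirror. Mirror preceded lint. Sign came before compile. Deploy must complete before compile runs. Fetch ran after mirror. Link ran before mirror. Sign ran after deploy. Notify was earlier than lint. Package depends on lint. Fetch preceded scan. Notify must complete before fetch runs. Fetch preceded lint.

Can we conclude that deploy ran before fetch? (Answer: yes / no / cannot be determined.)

Chain the constraints: deploy → compile → notify → fetch. Each link is directly stated, so deploy comes before fetch.

yes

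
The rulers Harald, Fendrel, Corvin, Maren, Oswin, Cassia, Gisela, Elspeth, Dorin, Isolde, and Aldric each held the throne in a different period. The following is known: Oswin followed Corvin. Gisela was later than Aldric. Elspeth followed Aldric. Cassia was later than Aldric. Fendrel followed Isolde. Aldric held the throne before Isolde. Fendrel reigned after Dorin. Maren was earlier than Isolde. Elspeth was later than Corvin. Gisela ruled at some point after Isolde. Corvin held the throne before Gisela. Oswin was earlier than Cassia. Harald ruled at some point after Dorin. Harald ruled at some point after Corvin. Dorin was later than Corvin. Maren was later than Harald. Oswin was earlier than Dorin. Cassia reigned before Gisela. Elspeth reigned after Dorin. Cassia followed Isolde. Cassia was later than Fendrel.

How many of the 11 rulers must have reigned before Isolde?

6

Directly stated before Isolde: Aldric and Maren.
Corvin reaches Isolde via Corvin → Harald → Maren → Isolde.
Dorin reaches Isolde via Dorin → Harald → Maren → Isolde.
Harald reaches Isolde via Harald → Maren → Isolde.
Likewise Oswin reaches Isolde by chaining the stated constraints.
That's Aldric, Corvin, Dorin, Harald, Maren, and Oswin — 6 in all.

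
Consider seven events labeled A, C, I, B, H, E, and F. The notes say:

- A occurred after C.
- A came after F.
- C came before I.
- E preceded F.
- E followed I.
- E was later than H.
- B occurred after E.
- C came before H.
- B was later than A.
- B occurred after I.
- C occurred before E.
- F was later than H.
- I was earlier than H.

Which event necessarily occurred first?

C has a chain of constraints placing it before every other event, so C must be first.

C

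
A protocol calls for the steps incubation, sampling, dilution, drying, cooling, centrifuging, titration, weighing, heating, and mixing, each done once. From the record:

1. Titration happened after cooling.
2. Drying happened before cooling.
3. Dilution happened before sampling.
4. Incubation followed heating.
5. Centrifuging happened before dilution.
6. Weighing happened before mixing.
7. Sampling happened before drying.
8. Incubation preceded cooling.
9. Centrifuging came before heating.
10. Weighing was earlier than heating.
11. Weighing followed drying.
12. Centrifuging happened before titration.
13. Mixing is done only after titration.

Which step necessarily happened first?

centrifuging

Centrifuging has a chain of constraints placing it before every other step, so centrifuging must be first.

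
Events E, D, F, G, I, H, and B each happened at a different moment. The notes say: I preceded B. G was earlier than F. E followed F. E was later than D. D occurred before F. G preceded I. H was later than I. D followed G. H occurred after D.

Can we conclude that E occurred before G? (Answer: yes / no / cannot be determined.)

Tracing the constraints gives G → F → E, so G must come before E.
That means E cannot be before G.

no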